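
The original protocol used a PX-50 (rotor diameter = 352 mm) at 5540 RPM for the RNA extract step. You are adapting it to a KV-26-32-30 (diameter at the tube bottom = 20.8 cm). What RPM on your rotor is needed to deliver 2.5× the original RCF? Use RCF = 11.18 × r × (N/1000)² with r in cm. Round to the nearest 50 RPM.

Original rotor: r = 352 mm / 2 = 176 mm = 17.6 cm
RCF_original = 11.18 × 17.6 × (5.54)² = 11.18 × 17.6 × 30.6916 ≈ 6,039.1 × g
Target RCF = 2.5 × 6,039.1 ≈ 15,097.8 × g
Your rotor: r = 20.8 / 2 = 10.4 cm
15,097.8 = 11.18 × 10.4 × (N/1000)²
(N/1000)² = 15,097.8 / 116.272 = 129.849
N = 1000 × √129.849 ≈ 11,395.1

≈ 11400 RPM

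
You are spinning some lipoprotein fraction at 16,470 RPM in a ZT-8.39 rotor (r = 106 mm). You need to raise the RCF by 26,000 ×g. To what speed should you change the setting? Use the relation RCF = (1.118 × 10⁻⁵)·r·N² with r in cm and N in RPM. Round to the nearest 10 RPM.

r = 106 mm = 10.6 cm
Current RCF = 1.118 × 10⁻⁵ × 10.6 × (16470)² = 1.118 × 10⁻⁵ × 10.6 × 271,260,900 ≈ 32,146.6 × g
Target RCF = 32,146.6 + 26,000 = 58,146.6 × g
N² = 58,146.6 / (11.8508 × 10⁻⁵) = 490,655,483
N ≈ √490,655,483 ≈ 22,150.7

N₂ ≈ 22150 RPM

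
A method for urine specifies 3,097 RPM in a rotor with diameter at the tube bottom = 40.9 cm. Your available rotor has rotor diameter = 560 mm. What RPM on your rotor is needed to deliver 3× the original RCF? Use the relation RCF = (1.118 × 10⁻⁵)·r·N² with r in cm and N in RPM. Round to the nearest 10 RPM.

≈ 4580 RPM

Original rotor: r = 40.9 / 2 = 20.45 cm
RCF = 1.118 × 10⁻⁵ × r × N²
RCF_original = 1.118 × 10⁻⁵ × 20.45 × (3097)² = 1.118 × 10⁻⁵ × 20.45 × 9,591,409 ≈ 2,192.9 × g
Target RCF = 3 × 2,192.9 ≈ 6,578.7 × g
Your rotor: r = 560 mm / 2 = 280 mm = 28 cm
6,578.7 = 1.118 × 10⁻⁵ × 28 × N²
N² = 6,578.7 / (31.304 × 10⁻⁵) = 21,015,525
N ≈ √21,015,525 ≈ 4,584.3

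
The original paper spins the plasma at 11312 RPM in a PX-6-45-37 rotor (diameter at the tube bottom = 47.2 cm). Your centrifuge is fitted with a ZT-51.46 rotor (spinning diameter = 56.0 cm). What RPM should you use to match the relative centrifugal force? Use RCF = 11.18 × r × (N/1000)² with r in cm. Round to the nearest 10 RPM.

≈ 10390 RPM

Original rotor: r = 47.2 / 2 = 23.6 cm
RCF_original = 11.18 × 23.6 × (11.312)² = 11.18 × 23.6 × 127.961344 ≈ 33,762.3 × g
Your rotor: r = 56.0 / 2 = 28 cm
33,762.3 = 11.18 × 28 × (N/1000)²
(N/1000)² = 33,762.3 / 313.04 = 107.853
N = 1000 × √107.853 ≈ 10,385.2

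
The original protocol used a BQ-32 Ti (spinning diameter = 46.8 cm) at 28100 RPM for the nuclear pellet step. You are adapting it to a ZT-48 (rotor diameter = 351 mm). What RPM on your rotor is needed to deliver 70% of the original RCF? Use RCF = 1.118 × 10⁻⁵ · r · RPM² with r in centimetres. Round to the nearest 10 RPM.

Original rotor: r = 46.8 / 2 = 23.4 cm
RCF_original = 1.118 × 10⁻⁵ × 23.4 × (28100)² = 1.118 × 10⁻⁵ × 23.4 × 789,610,000 ≈ 206,571.5 × g
Target RCF = 0.7 × 206,571.5 ≈ 144,600 × g
Your rotor: r = 351 mm / 2 = 175.5 mm = 17.55 cm
144,600 = 1.118 × 10⁻⁵ × 17.55 × N²
N² = 144,600 / (19.6209 × 10⁻⁵) = 736,969,252
N ≈ √736,969,252 ≈ 27,147.2

27150 RPM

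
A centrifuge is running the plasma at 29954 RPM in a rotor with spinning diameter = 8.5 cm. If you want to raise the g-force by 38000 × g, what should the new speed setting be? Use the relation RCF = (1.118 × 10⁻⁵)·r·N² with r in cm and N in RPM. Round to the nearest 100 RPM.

r = 8.5 / 2 = 4.25 cm
Current RCF = 1.118 × 10⁻⁵ × 4.25 × (29954)² = 1.118 × 10⁻⁵ × 4.25 × 897,242,116 ≈ 42,632.5 × g
Target RCF = 42,632.5 + 38,000 = 80,632.5 × g
N² = 80,632.5 / (4.7515 × 10⁻⁵) = 1,696,990,424
N ≈ √1,696,990,424 ≈ 41,194.5

≈ 41200 RPM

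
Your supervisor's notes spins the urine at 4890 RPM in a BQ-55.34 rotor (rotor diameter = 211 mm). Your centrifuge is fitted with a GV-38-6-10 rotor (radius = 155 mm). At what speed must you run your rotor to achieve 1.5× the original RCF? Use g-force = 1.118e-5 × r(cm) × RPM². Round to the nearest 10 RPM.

Original rotor: r = 211 mm / 2 = 105.5 mm = 10.55 cm
RCF = 1.118 × 10⁻⁵ × r × N²
RCF_original = 1.118 × 10⁻⁵ × 10.55 × (4890)² = 1.118 × 10⁻⁵ × 10.55 × 23,912,100 ≈ 2,820.4 × g
Target RCF = 1.5 × 2,820.4 ≈ 4,230.6 × g
Your rotor: r = 155 mm = 15.5 cm
4,230.6 = 1.118 × 10⁻⁵ × 15.5 × N²
N² = 4,230.6 / (17.329 × 10⁻⁵) = 24,413,411
N ≈ √24,413,411 ≈ 4,941.0

≈ 4940 RPM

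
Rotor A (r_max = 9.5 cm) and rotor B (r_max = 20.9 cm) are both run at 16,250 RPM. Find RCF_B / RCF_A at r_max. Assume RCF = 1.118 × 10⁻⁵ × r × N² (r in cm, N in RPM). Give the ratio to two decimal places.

2.20

At fixed N, RCF ∝ r, so RCF_B/RCF_A = r_B/r_A = 20.9 / 9.5 = 2.2000.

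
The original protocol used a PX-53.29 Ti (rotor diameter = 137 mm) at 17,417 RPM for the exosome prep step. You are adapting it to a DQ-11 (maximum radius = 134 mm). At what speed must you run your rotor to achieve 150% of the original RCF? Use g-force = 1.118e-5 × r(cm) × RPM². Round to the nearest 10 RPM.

≈ 15250 RPM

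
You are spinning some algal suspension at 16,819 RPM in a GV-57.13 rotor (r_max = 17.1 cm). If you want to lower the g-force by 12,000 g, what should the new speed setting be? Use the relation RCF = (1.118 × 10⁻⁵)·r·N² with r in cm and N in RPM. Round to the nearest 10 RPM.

Current RCF = 1.118 × 10⁻⁵ × 17.1 × (16819)² = 1.118 × 10⁻⁵ × 17.1 × 282,878,761 ≈ 54,080.2 × g
Target RCF = 54,080.2 − 12,000 = 42,080.2 × g
N² = 42,080.2 / (19.1178 × 10⁻⁵) = 220,110,055
N ≈ √220,110,055 ≈ 14,836.1

14840 RPM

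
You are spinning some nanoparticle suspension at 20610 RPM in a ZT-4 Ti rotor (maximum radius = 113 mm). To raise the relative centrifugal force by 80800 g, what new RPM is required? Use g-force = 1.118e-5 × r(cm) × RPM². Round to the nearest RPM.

r = 113 mm = 11.3 cm
Current RCF = 1.118 × 10⁻⁵ × 11.3 × (20610)² = 1.118 × 10⁻⁵ × 11.3 × 424,772,100 ≈ 53,663.2 × g
Target RCF = 53,663.2 + 80,800 = 134,463.2 × g
N² = 134,463.2 / (12.6334 × 10⁻⁵) = 1,064,346,890
N ≈ √1,064,346,890 ≈ 32,624.3

≈ 32624 RPM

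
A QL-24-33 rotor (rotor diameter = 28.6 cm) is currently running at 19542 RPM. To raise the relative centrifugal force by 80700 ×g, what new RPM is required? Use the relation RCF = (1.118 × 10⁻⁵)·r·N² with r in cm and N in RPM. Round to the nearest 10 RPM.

≈ 29780 RPM

r = 28.6 / 2 = 14.3 cm
Current RCF = 1.118 × 10⁻⁵ × 14.3 × (19542)² = 1.118 × 10⁻⁵ × 14.3 × 381,889,764 ≈ 61,054.2 × g
Target RCF = 61,054.2 + 80,700 = 141,754.2 × g
N² = 141,754.2 / (15.9874 × 10⁻⁵) = 886,661,996
N ≈ √886,661,996 ≈ 29,776.9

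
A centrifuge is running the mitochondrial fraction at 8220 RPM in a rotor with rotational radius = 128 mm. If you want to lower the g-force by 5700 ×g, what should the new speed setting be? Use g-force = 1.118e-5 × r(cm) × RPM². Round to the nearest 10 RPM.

5270 RPM

r = 128 mm = 12.8 cm
Current RCF = 1.118 × 10⁻⁵ × 12.8 × (8220)² = 1.118 × 10⁻⁵ × 12.8 × 67,568,400 ≈ 9,669.3 × g
Target RCF = 9,669.3 − 5,700 = 3,969.3 × g
N² = 3,969.3 / (14.3104 × 10⁻⁵) = 27,737,170
N ≈ √27,737,170 ≈ 5,266.6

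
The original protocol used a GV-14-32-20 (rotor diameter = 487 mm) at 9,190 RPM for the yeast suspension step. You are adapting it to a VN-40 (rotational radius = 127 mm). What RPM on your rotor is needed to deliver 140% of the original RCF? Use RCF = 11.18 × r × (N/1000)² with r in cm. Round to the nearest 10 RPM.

15060 RPM

Original rotor: r = 487 mm / 2 = 243.5 mm = 24.35 cm
RCF = 11.18 × r × (N/1000)²
RCF_original = 11.18 × 24.35 × (9.19)² = 11.18 × 24.35 × 84.4561 ≈ 22,991.7 × g
Target RCF = 1.4 × 22,991.7 ≈ 32,188.4 × g
Your rotor: r = 127 mm = 12.7 cm
32,188.4 = 11.18 × 12.7 × (N/1000)²
(N/1000)² = 32,188.4 / 141.986 = 226.7012
N = 1000 × √226.7012 ≈ 15,056.6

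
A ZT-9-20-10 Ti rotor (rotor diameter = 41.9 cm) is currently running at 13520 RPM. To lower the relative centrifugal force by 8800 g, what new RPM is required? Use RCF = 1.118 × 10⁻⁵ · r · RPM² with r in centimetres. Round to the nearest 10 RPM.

r = 41.9 / 2 = 20.95 cm
Current RCF = 1.118 × 10⁻⁵ × 20.95 × (13520)² = 1.118 × 10⁻⁵ × 20.95 × 182,790,400 ≈ 42,813.4 × g
Target RCF = 42,813.4 − 8,800 = 34,013.4 × g
N² = 34,013.4 / (23.4221 × 10⁻⁵) = 145,219,259
N ≈ √145,219,259 ≈ 12,050.7

N₂ ≈ 12050 RPM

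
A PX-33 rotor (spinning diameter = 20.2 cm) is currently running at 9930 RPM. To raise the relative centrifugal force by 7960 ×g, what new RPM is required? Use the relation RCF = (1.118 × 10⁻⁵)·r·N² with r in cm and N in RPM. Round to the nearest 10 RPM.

r = 20.2 / 2 = 10.1 cm
Current RCF = 1.118 × 10⁻⁵ × 10.1 × (9930)² = 1.118 × 10⁻⁵ × 10.1 × 98,604,900 ≈ 11,134.3 × g
Target RCF = 11,134.3 + 7,960 = 19,094.3 × g
N² = 19,094.3 / (11.2918 × 10⁻⁵) = 169,098,815
N ≈ √169,098,815 ≈ 13,003.8

13000 RPM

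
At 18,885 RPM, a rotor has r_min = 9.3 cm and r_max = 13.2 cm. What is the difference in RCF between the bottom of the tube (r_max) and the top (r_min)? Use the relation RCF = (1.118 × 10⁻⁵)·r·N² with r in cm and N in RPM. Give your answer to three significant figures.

ΔRCF ≈ 15600 × g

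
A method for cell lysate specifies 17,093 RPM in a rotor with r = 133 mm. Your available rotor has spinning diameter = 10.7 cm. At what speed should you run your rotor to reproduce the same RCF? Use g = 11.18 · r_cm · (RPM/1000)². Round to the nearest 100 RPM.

≈ 27000 RPM

Original rotor: r = 133 mm = 13.3 cm
RCF_original = 11.18 × 13.3 × (17.093)² = 11.18 × 13.3 × 292.170649 ≈ 43,444 × g
Your rotor: r = 10.7 / 2 = 5.35 cm
43,444 = 11.18 × 5.35 × (N/1000)²
(N/1000)² = 43,444 / 59.813 = 726.3304
N = 1000 × √726.3304 ≈ 26,950.5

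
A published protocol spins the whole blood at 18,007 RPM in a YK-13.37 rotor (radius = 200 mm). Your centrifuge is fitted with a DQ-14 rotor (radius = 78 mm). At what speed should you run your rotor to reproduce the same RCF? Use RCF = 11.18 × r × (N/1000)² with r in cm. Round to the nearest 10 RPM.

≈ 28830 RPM

Original rotor: r = 200 mm = 20.0 cm
RCF_original = 11.18 × 20 × (18.007)² = 11.18 × 20 × 324.252049 ≈ 72,502.8 × g
Your rotor: r = 78 mm = 7.8 cm
72,502.8 = 11.18 × 7.8 × (N/1000)²
(N/1000)² = 72,502.8 / 87.204 = 831.416
N = 1000 × √831.416 ≈ 28,834.3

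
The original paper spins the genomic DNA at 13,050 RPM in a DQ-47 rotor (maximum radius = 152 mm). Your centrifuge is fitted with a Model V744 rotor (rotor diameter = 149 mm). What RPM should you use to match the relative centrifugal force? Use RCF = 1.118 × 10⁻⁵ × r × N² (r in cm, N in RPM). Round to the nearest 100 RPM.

≈ 18600 RPM

Original rotor: r = 152 mm = 15.2 cm
RCF = 1.118 × 10⁻⁵ × r × N²
RCF_original = 1.118 × 10⁻⁵ × 15.2 × (13050)² = 1.118 × 10⁻⁵ × 15.2 × 170,302,500 ≈ 28,940.5 × g
Your rotor: r = 149 mm / 2 = 74.5 mm = 7.45 cm
28,940.5 = 1.118 × 10⁻⁵ × 7.45 × N²
N² = 28,940.5 / (8.3291 × 10⁻⁵) = 347,462,511
N ≈ √347,462,511 ≈ 18,640.3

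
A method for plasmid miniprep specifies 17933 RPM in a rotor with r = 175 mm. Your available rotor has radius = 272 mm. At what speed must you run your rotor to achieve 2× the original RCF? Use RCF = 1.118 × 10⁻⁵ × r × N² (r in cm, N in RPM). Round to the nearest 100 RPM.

Original rotor: r = 175 mm = 17.5 cm
RCF = 1.118 × 10⁻⁵ × r × N²
RCF_original = 1.118 × 10⁻⁵ × 17.5 × (17933)² = 1.118 × 10⁻⁵ × 17.5 × 321,592,489 ≈ 62,919.6 × g
Target RCF = 2 × 62,919.6 ≈ 125,839.2 × g
Your rotor: r = 272 mm = 27.2 cm
125,839.2 = 1.118 × 10⁻⁵ × 27.2 × N²
N² = 125,839.2 / (30.4096 × 10⁻⁵) = 413,814,059
N ≈ √413,814,059 ≈ 20,342.4

20300 RPM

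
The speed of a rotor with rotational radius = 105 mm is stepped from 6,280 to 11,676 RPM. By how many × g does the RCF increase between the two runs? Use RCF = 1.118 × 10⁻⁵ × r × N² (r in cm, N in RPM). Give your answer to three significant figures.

≈ 11400 × g

r = 105 mm = 10.5 cm
RCF₁ = 1.118 × 10⁻⁵ × 10.5 × (6280)² = 1.118 × 10⁻⁵ × 10.5 × 39,438,400 ≈ 4,629.7 × g
RCF₂ = 1.118 × 10⁻⁵ × 10.5 × (11676)² = 1.118 × 10⁻⁵ × 10.5 × 136,328,976 ≈ 16,003.7 × g
Increase = 16,003.7 − 4,629.7 = 11,374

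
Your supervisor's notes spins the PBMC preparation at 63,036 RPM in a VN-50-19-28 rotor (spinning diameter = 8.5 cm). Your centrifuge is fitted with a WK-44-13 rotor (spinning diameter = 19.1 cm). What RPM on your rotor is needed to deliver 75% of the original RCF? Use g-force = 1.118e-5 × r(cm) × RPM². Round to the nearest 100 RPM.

≈ 36400 RPM

Original rotor: r = 8.5 / 2 = 4.25 cm
RCF = 1.118 × 10⁻⁵ × r × N²
RCF_original = 1.118 × 10⁻⁵ × 4.25 × (63036)² = 1.118 × 10⁻⁵ × 4.25 × 3,973,537,296 ≈ 188,802.6 × g
Target RCF = 0.75 × 188,802.6 ≈ 141,602 × g
Your rotor: r = 19.1 / 2 = 9.55 cm
141,602 = 1.118 × 10⁻⁵ × 9.55 × N²
N² = 141,602 / (10.6769 × 10⁻⁵) = 1,326,246,382
N ≈ √1,326,246,382 ≈ 36,417.7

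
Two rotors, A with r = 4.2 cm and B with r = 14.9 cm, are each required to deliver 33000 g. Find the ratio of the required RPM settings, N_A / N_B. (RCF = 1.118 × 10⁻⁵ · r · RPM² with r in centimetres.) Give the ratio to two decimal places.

At fixed RCF, N ∝ 1/√r, so N_A/N_B = √(r_B/r_A) = √(14.9/4.2) = √3.547619 = 1.8835.

1.88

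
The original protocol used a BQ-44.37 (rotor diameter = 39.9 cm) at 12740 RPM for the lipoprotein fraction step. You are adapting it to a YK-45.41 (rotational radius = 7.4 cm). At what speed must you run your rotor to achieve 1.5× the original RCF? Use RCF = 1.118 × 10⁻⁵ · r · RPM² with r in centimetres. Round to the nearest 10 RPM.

Original rotor: r = 39.9 / 2 = 19.95 cm
RCF_original = 1.118 × 10⁻⁵ × 19.95 × (12740)² = 1.118 × 10⁻⁵ × 19.95 × 162,307,600 ≈ 36,201.2 × g
Target RCF = 1.5 × 36,201.2 ≈ 54,301.8 × g
54,301.8 = 1.118 × 10⁻⁵ × 7.4 × N²
N² = 54,301.8 / (8.2732 × 10⁻⁵) = 656,357,878
N ≈ √656,357,878 ≈ 25,619.5

25620 RPM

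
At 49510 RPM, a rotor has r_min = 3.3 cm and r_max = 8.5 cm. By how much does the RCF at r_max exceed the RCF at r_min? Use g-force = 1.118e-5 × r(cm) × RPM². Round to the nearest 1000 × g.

RCF_max = 1.118 × 10⁻⁵ × 8.5 × (49510)² = 1.118 × 10⁻⁵ × 8.5 × 2,451,240,100 ≈ 232,941.3 × g
RCF_min = 1.118 × 10⁻⁵ × 3.3 × (49510)² = 1.118 × 10⁻⁵ × 3.3 × 2,451,240,100 ≈ 90,436.1 × g
ΔRCF = 232,941.3 − 90,436.1 = 142,505.2

≈ 143000 ×g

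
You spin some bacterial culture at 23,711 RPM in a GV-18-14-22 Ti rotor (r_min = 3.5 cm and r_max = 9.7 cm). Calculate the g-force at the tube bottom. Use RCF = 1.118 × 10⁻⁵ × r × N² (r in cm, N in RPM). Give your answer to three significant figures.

Use r_max = 9.7 cm.
RCF = 1.118 × 10⁻⁵ × 9.7 × (23711)² = 1.118 × 10⁻⁵ × 9.7 × 562,211,521 ≈ 60,969.6 × g

61000 x g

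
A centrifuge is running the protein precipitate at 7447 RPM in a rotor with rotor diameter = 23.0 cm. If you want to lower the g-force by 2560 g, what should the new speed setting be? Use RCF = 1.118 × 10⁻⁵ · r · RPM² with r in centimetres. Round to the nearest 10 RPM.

≈ 5960 RPM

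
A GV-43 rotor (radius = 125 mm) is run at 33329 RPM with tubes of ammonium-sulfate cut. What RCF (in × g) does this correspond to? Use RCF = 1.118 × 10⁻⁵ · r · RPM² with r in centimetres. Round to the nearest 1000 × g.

r = 125 mm = 12.5 cm
RCF = 1.118 × 10⁻⁵ × 12.5 × (33329)² = 1.118 × 10⁻⁵ × 12.5 × 1,110,822,241 ≈ 155,237.4 × g

≈ 155000 × g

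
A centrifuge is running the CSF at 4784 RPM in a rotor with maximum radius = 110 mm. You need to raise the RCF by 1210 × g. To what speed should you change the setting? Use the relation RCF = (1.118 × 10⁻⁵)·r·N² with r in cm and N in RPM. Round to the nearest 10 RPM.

r = 110 mm = 11.0 cm
Current RCF = 1.118 × 10⁻⁵ × 11 × (4784)² = 1.118 × 10⁻⁵ × 11 × 22,886,656 ≈ 2,814.6 × g
Target RCF = 2,814.6 + 1,210 = 4,024.6 × g
N² = 4,024.6 / (12.298 × 10⁻⁵) = 32,725,646
N ≈ √32,725,646 ≈ 5,720.6

≈ 5720 RPM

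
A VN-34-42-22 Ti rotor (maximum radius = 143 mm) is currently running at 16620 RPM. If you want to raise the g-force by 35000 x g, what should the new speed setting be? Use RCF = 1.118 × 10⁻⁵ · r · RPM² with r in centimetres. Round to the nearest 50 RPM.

≈ 22250 RPM

r = 143 mm = 14.3 cm
Current RCF = 1.118 × 10⁻⁵ × 14.3 × (16620)² = 1.118 × 10⁻⁵ × 14.3 × 276,224,400 ≈ 44,161.1 × g
Target RCF = 44,161.1 + 35,000 = 79,161.1 × g
N² = 79,161.1 / (15.9874 × 10⁻⁵) = 495,146,803
N ≈ √495,146,803 ≈ 22,251.9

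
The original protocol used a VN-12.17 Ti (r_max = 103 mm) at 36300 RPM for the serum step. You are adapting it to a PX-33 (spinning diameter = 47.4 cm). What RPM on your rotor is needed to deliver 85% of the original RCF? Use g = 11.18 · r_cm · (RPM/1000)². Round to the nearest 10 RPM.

≈ 22060 RPM

Original rotor: r = 103 mm = 10.3 cm
RCF_original = 11.18 × 10.3 × (36.3)² = 11.18 × 10.3 × 1,317.69 ≈ 151,737.3 × g
Target RCF = 0.85 × 151,737.3 ≈ 128,976.7 × g
Your rotor: r = 47.4 / 2 = 23.7 cm
128,976.7 = 11.18 × 23.7 × (N/1000)²
(N/1000)² = 128,976.7 / 264.966 = 486.767
N = 1000 × √486.767 ≈ 22,062.8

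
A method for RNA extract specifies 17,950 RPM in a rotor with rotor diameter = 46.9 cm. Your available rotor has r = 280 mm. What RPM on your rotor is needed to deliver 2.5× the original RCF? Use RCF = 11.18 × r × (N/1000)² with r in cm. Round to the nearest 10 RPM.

≈ 25970 RPM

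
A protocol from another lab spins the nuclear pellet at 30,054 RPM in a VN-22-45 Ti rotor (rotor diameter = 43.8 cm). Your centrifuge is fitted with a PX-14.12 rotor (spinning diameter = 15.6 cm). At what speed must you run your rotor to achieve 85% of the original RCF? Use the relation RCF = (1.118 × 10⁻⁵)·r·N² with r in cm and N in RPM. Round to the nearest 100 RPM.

≈ 46400 RPM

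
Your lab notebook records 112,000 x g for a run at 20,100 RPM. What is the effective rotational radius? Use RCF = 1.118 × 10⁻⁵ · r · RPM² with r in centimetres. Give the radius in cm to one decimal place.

112000 = 1.118 × 10⁻⁵ × r × (20100)²
r = 112000 / (1.118 × 10⁻⁵ × 404,010,000) = 112000 / 4516.832 ≈ 24.796 cm

≈ 24.8 cm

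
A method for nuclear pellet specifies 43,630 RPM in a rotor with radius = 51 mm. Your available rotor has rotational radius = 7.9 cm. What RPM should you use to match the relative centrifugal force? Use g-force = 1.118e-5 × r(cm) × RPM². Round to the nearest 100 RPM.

35100 RPM

Original rotor: r = 51 mm = 5.1 cm
RCF = 1.118 × 10⁻⁵ × r × N²
RCF_original = 1.118 × 10⁻⁵ × 5.1 × (43630)² = 1.118 × 10⁻⁵ × 5.1 × 1,903,576,900 ≈ 108,538.1 × g
108,538.1 = 1.118 × 10⁻⁵ × 7.9 × N²
N² = 108,538.1 / (8.8322 × 10⁻⁵) = 1,228,890,877
N ≈ √1,228,890,877 ≈ 35,055.5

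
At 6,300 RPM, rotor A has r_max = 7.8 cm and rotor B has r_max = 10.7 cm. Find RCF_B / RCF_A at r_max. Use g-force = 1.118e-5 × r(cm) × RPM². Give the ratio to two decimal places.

1.37

At fixed N, RCF ∝ r, so RCF_B/RCF_A = r_B/r_A = 10.7 / 7.8 = 1.3718.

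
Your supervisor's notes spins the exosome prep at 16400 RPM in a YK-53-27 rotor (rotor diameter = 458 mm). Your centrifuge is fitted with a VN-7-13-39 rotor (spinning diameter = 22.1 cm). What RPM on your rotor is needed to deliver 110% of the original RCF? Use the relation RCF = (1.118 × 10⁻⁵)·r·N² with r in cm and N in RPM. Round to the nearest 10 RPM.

≈ 24760 RPM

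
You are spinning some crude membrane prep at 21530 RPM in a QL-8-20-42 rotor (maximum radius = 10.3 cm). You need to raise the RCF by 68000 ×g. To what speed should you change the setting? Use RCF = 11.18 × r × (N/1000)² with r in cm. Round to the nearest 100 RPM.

Current RCF = 11.18 × 10.3 × (21.53)² = 11.18 × 10.3 × 463.5409 ≈ 53,378.6 × g
Target RCF = 53,378.6 + 68,000 = 121,378.6 × g
(N/1000)² = 121,378.6 / 115.154 = 1054.055
N = 1000 × √1054.055 ≈ 32,466.2

32500 RPM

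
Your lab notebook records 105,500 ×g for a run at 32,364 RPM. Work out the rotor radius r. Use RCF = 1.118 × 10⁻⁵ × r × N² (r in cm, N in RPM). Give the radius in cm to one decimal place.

r ≈ 9.0 cm

RCF = 1.118 × 10⁻⁵ × r × N²
105500 = 1.118 × 10⁻⁵ × r × (32364)²
r = 105500 / (1.118 × 10⁻⁵ × 1,047,428,496) = 105500 / 11710.25 ≈ 9.009 cm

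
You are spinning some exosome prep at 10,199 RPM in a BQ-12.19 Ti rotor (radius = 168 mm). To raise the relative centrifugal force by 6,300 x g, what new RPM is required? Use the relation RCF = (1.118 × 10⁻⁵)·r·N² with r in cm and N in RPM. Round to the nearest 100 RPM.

r = 168 mm = 16.8 cm
Current RCF = 1.118 × 10⁻⁵ × 16.8 × (10199)² = 1.118 × 10⁻⁵ × 16.8 × 104,019,601 ≈ 19,537.4 × g
Target RCF = 19,537.4 + 6,300 = 25,837.4 × g
N² = 25,837.4 / (18.7824 × 10⁻⁵) = 137,561,760
N ≈ √137,561,760 ≈ 11,728.7

≈ 11700 RPM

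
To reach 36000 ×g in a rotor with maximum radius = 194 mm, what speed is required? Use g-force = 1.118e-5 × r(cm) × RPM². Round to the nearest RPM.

r = 194 mm = 19.4 cm
RCF = 1.118 × 10⁻⁵ × r × N²
36,000 = 1.118 × 10⁻⁵ × 19.4 × N²
N² = 36,000 / (21.6892 × 10⁻⁵) = 165,981,226
N ≈ √165,981,226 ≈ 12,883.4

N ≈ 12883 RPM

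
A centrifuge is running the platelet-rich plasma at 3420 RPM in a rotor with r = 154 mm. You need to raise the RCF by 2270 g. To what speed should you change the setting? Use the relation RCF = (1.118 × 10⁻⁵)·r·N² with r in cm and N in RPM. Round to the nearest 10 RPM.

≈ 4990 RPM

r = 154 mm = 15.4 cm
Current RCF = 1.118 × 10⁻⁵ × 15.4 × (3420)² = 1.118 × 10⁻⁵ × 15.4 × 11,696,400 ≈ 2,013.8 × g
Target RCF = 2,013.8 + 2,270 = 4,283.8 × g
N² = 4,283.8 / (17.2172 × 10⁻⁵) = 24,880,933
N ≈ √24,880,933 ≈ 4,988.1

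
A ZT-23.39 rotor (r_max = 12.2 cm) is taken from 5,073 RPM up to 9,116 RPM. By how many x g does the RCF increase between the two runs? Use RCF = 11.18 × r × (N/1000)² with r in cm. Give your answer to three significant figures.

7820 x g

RCF₁ = 11.18 × 12.2 × (5.073)² = 11.18 × 12.2 × 25.735329 ≈ 3,510.2 × g
RCF₂ = 11.18 × 12.2 × (9.116)² = 11.18 × 12.2 × 83.101456 ≈ 11,334.7 × g
Increase = 11,334.7 − 3,510.2 = 7,824.5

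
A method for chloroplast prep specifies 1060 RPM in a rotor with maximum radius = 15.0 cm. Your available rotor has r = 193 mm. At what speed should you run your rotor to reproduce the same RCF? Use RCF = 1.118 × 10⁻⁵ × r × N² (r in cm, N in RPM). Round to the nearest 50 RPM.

≈ 950 RPM

RCF_original = 1.118 × 10⁻⁵ × 15 × (1060)² = 1.118 × 10⁻⁵ × 15 × 1,123,600 ≈ 188.4 × g
Your rotor: r = 193 mm = 19.3 cm
188.4 = 1.118 × 10⁻⁵ × 19.3 × N²
N² = 188.4 / (21.5774 × 10⁻⁵) = 873,136
N ≈ √873,136 ≈ 934.4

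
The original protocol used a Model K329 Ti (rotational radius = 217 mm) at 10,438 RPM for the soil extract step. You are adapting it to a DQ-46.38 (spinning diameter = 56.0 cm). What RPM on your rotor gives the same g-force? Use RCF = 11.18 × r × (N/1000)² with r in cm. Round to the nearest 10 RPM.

Original rotor: r = 217 mm = 21.7 cm
RCF_original = 11.18 × 21.7 × (10.438)² = 11.18 × 21.7 × 108.951844 ≈ 26,432.4 × g
Your rotor: r = 56.0 / 2 = 28 cm
26,432.4 = 11.18 × 28 × (N/1000)²
(N/1000)² = 26,432.4 / 313.04 = 84.43777
N = 1000 × √84.43777 ≈ 9,189.0

≈ 9190 RPM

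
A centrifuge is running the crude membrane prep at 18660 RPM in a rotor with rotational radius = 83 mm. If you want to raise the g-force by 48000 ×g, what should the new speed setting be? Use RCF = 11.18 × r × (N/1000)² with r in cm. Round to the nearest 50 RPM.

r = 83 mm = 8.3 cm
Current RCF = 11.18 × 8.3 × (18.66)² = 11.18 × 8.3 × 348.1956 ≈ 32,310.5 × g
Target RCF = 32,310.5 + 48,000 = 80,310.5 × g
(N/1000)² = 80,310.5 / 92.794 = 865.4708
N = 1000 × √865.4708 ≈ 29,418.9

≈ 29400 RPM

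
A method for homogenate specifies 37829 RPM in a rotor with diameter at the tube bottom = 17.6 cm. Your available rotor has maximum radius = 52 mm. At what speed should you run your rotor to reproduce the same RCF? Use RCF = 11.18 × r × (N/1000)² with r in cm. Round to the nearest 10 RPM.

Original rotor: r = 17.6 / 2 = 8.8 cm
RCF_original = 11.18 × 8.8 × (37.829)² = 11.18 × 8.8 × 1,431.033241 ≈ 140,790.8 × g
Your rotor: r = 52 mm = 5.2 cm
140,790.8 = 11.18 × 5.2 × (N/1000)²
(N/1000)² = 140,790.8 / 58.136 = 2421.749
N = 1000 × √2421.749 ≈ 49,211.3

≈ 49210 RPM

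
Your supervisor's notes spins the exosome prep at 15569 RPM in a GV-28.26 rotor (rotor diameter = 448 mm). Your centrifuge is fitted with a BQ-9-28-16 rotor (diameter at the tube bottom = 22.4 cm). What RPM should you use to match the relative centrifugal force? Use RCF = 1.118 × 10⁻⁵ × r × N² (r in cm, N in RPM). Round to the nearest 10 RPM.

Original rotor: r = 448 mm / 2 = 224 mm = 22.4 cm
RCF = 1.118 × 10⁻⁵ × r × N²
RCF_original = 1.118 × 10⁻⁵ × 22.4 × (15569)² = 1.118 × 10⁻⁵ × 22.4 × 242,393,761 ≈ 60,703.2 × g
Your rotor: r = 22.4 / 2 = 11.2 cm
60,703.2 = 1.118 × 10⁻⁵ × 11.2 × N²
N² = 60,703.2 / (12.5216 × 10⁻⁵) = 484,787,887
N ≈ √484,787,887 ≈ 22,017.9

22020 RPM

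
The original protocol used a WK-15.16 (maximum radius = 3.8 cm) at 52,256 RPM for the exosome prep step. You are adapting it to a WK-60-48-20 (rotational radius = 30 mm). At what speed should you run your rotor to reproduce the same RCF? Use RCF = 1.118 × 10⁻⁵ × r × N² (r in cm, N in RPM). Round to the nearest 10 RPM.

RCF = 1.118 × 10⁻⁵ × r × N²
RCF_original = 1.118 × 10⁻⁵ × 3.8 × (52256)² = 1.118 × 10⁻⁵ × 3.8 × 2,730,689,536 ≈ 116,010.6 × g
Your rotor: r = 30 mm = 3.0 cm
116,010.6 = 1.118 × 10⁻⁵ × 3 × N²
N² = 116,010.6 / (3.354 × 10⁻⁵) = 3,458,872,987
N ≈ √3,458,872,987 ≈ 58,812.2

58810 RPM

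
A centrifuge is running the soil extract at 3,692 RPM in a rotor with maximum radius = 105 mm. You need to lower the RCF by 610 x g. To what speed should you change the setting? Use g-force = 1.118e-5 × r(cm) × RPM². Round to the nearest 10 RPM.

≈ 2900 RPM

r = 105 mm = 10.5 cm
Current RCF = 1.118 × 10⁻⁵ × 10.5 × (3692)² = 1.118 × 10⁻⁵ × 10.5 × 13,630,864 ≈ 1,600.1 × g
Target RCF = 1,600.1 − 610 = 990.1 × g
N² = 990.1 / (11.739 × 10⁻⁵) = 8,434,279
N ≈ √8,434,279 ≈ 2,904.2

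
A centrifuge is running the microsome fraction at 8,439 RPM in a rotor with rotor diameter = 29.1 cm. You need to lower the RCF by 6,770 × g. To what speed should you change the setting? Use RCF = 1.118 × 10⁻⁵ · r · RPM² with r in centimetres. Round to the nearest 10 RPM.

r = 29.1 / 2 = 14.55 cm
Current RCF = 1.118 × 10⁻⁵ × 14.55 × (8439)² = 1.118 × 10⁻⁵ × 14.55 × 71,216,721 ≈ 11,584.8 × g
Target RCF = 11,584.8 − 6,770 = 4,814.8 × g
N² = 4,814.8 / (16.2669 × 10⁻⁵) = 29,598,756
N ≈ √29,598,756 ≈ 5,440.5

N₂ ≈ 5440 RPM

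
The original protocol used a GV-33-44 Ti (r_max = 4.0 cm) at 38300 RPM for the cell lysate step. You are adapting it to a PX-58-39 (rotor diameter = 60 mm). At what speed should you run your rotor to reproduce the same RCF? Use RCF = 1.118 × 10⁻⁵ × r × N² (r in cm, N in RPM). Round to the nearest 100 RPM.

RCF_original = 1.118 × 10⁻⁵ × 4 × (38300)² = 1.118 × 10⁻⁵ × 4 × 1,466,890,000 ≈ 65,599.3 × g
Your rotor: r = 60 mm / 2 = 30 mm = 3 cm
65,599.3 = 1.118 × 10⁻⁵ × 3 × N²
N² = 65,599.3 / (3.354 × 10⁻⁵) = 1,955,852,713
N ≈ √1,955,852,713 ≈ 44,225.0

≈ 44200 RPM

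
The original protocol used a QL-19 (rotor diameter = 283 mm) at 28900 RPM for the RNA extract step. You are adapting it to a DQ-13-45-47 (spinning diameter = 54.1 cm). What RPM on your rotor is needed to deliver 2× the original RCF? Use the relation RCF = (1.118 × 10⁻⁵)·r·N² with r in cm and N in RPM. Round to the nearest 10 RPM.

Original rotor: r = 283 mm / 2 = 141.5 mm = 14.15 cm
RCF = 1.118 × 10⁻⁵ × r × N²
RCF_original = 1.118 × 10⁻⁵ × 14.15 × (28900)² = 1.118 × 10⁻⁵ × 14.15 × 835,210,000 ≈ 132,127.7 × g
Target RCF = 2 × 132,127.7 ≈ 264,255.4 × g
Your rotor: r = 54.1 / 2 = 27.05 cm
264,255.4 = 1.118 × 10⁻⁵ × 27.05 × N²
N² = 264,255.4 / (30.2419 × 10⁻⁵) = 873,805,548
N ≈ √873,805,548 ≈ 29,560.2

≈ 29560 RPM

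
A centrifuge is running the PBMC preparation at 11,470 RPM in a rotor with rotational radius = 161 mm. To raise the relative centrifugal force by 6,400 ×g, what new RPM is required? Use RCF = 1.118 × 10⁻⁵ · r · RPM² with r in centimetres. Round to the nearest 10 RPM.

≈ 12930 RPM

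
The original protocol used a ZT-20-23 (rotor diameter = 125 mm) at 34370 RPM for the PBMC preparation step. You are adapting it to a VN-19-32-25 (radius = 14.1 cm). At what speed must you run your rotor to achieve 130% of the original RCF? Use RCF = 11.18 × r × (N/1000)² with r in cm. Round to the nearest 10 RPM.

≈ 26090 RPM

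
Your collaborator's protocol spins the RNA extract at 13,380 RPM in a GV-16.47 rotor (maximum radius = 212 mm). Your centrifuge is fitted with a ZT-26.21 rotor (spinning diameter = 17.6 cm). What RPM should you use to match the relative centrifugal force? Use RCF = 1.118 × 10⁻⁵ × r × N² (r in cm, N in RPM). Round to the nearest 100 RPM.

20800 RPM

Original rotor: r = 212 mm = 21.2 cm
RCF_original = 1.118 × 10⁻⁵ × 21.2 × (13380)² = 1.118 × 10⁻⁵ × 21.2 × 179,024,400 ≈ 42,431.6 × g
Your rotor: r = 17.6 / 2 = 8.8 cm
42,431.6 = 1.118 × 10⁻⁵ × 8.8 × N²
N² = 42,431.6 / (9.8384 × 10⁻⁵) = 431,285,575
N ≈ √431,285,575 ≈ 20,767.4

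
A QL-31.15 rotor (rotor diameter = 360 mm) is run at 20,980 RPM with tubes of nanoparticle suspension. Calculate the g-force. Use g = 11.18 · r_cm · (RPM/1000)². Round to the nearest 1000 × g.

r = 360 mm / 2 = 180 mm = 18 cm
RCF = 11.18 × 18 × (20.98)² = 11.18 × 18 × 440.1604 ≈ 88,577.9 × g

89000 ×g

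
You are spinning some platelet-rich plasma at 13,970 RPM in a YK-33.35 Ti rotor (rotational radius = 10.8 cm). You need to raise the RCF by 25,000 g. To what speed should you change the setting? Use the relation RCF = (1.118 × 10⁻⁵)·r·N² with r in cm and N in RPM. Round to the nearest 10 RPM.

Current RCF = 1.118 × 10⁻⁵ × 10.8 × (13970)² = 1.118 × 10⁻⁵ × 10.8 × 195,160,900 ≈ 23,564.5 × g
Target RCF = 23,564.5 + 25,000 = 48,564.5 × g
N² = 48,564.5 / (12.0744 × 10⁻⁵) = 402,210,462
N ≈ √402,210,462 ≈ 20,055.2

≈ 20060 RPM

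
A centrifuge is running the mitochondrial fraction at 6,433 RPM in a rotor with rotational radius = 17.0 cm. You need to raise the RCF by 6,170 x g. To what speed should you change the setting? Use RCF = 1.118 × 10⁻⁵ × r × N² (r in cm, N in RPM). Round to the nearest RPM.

8593 RPM

Current RCF = 1.118 × 10⁻⁵ × 17 × (6433)² = 1.118 × 10⁻⁵ × 17 × 41,383,489 ≈ 7,865.3 × g
Target RCF = 7,865.3 + 6,170 = 14,035.3 × g
N² = 14,035.3 / (19.006 × 10⁻⁵) = 73,846,680
N ≈ √73,846,680 ≈ 8,593.4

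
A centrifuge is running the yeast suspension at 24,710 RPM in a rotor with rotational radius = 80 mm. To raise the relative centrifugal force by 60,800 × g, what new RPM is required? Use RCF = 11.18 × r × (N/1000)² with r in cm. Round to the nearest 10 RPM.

N₂ ≈ 35920 RPM

r = 80 mm = 8.0 cm
Current RCF = 11.18 × 8 × (24.71)² = 11.18 × 8 × 610.5841 ≈ 54,610.6 × g
Target RCF = 54,610.6 + 60,800 = 115,410.6 × g
(N/1000)² = 115,410.6 / 89.44 = 1290.369
N = 1000 × √1290.369 ≈ 35,921.7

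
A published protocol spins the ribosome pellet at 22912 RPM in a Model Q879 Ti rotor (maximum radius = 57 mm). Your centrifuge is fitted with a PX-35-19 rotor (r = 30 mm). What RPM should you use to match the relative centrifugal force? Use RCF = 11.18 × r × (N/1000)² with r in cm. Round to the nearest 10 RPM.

≈ 31580 RPM

Original rotor: r = 57 mm = 5.7 cm
RCF_original = 11.18 × 5.7 × (22.912)² = 11.18 × 5.7 × 524.959744 ≈ 33,453.6 × g
Your rotor: r = 30 mm = 3.0 cm
33,453.6 = 11.18 × 3 × (N/1000)²
(N/1000)² = 33,453.6 / 33.54 = 997.424
N = 1000 × √997.424 ≈ 31,582.0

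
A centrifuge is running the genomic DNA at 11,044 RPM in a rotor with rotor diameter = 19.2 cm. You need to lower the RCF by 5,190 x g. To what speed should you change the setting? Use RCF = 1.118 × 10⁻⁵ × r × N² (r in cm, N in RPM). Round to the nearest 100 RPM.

≈ 8600 RPM

r = 19.2 / 2 = 9.6 cm
Current RCF = 1.118 × 10⁻⁵ × 9.6 × (11044)² = 1.118 × 10⁻⁵ × 9.6 × 121,969,936 ≈ 13,090.8 × g
Target RCF = 13,090.8 − 5,190 = 7,900.8 × g
N² = 7,900.8 / (10.7328 × 10⁻⁵) = 73,613,596
N ≈ √73,613,596 ≈ 8,579.8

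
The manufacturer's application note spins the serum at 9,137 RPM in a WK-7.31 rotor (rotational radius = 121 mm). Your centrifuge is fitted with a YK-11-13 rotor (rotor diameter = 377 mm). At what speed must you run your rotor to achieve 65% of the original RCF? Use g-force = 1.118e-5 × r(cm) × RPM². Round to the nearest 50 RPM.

Original rotor: r = 121 mm = 12.1 cm
RCF_original = 1.118 × 10⁻⁵ × 12.1 × (9137)² = 1.118 × 10⁻⁵ × 12.1 × 83,484,769 ≈ 11,293.7 × g
Target RCF = 0.65 × 11,293.7 ≈ 7,340.9 × g
Your rotor: r = 377 mm / 2 = 188.5 mm = 18.85 cm
7,340.9 = 1.118 × 10⁻⁵ × 18.85 × N²
N² = 7,340.9 / (21.0743 × 10⁻⁵) = 34,833,423
N ≈ √34,833,423 ≈ 5,902.0

5900 RPM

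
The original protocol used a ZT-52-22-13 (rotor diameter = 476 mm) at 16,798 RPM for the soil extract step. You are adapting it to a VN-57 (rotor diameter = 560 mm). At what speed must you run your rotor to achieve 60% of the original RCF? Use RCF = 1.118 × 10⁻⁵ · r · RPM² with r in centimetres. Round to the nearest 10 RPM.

Original rotor: r = 476 mm / 2 = 238 mm = 23.8 cm
RCF_original = 1.118 × 10⁻⁵ × 23.8 × (16798)² = 1.118 × 10⁻⁵ × 23.8 × 282,172,804 ≈ 75,081.7 × g
Target RCF = 0.6 × 75,081.7 ≈ 45,049 × g
Your rotor: r = 560 mm / 2 = 280 mm = 28 cm
45,049 = 1.118 × 10⁻⁵ × 28 × N²
N² = 45,049 / (31.304 × 10⁻⁵) = 143,908,127
N ≈ √143,908,127 ≈ 11,996.2

12000 RPM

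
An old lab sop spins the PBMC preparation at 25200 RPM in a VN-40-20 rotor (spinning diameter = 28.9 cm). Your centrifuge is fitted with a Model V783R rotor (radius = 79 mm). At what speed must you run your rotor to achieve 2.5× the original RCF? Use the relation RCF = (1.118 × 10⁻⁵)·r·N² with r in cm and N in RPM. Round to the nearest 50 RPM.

53900 RPM

Original rotor: r = 28.9 / 2 = 14.45 cm
RCF_original = 1.118 × 10⁻⁵ × 14.45 × (25200)² = 1.118 × 10⁻⁵ × 14.45 × 635,040,000 ≈ 102,591.3 × g
Target RCF = 2.5 × 102,591.3 ≈ 256,478.2 × g
Your rotor: r = 79 mm = 7.9 cm
256,478.2 = 1.118 × 10⁻⁵ × 7.9 × N²
N² = 256,478.2 / (8.8322 × 10⁻⁵) = 2,903,899,368
N ≈ √2,903,899,368 ≈ 53,887.8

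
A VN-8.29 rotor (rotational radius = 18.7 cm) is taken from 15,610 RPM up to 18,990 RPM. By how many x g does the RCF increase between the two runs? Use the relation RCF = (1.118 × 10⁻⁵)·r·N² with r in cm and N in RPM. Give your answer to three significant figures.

≈ 24400 x g

RCF₁ = 1.118 × 10⁻⁵ × 18.7 × (15610)² = 1.118 × 10⁻⁵ × 18.7 × 243,672,100 ≈ 50,943.6 × g
RCF₂ = 1.118 × 10⁻⁵ × 18.7 × (18990)² = 1.118 × 10⁻⁵ × 18.7 × 360,620,100 ≈ 75,393.4 × g
Increase = 75,393.4 − 50,943.6 = 24,449.8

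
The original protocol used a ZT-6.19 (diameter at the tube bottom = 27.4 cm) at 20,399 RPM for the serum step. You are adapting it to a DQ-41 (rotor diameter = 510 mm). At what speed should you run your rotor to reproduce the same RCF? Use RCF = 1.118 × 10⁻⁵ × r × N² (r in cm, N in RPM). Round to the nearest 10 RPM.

Original rotor: r = 27.4 / 2 = 13.7 cm
RCF = 1.118 × 10⁻⁵ × r × N²
RCF_original = 1.118 × 10⁻⁵ × 13.7 × (20399)² = 1.118 × 10⁻⁵ × 13.7 × 416,119,201 ≈ 63,735.3 × g
Your rotor: r = 510 mm / 2 = 255 mm = 25.5 cm
63,735.3 = 1.118 × 10⁻⁵ × 25.5 × N²
N² = 63,735.3 / (28.509 × 10⁻⁵) = 223,562,033
N ≈ √223,562,033 ≈ 14,952.0

≈ 14950 RPM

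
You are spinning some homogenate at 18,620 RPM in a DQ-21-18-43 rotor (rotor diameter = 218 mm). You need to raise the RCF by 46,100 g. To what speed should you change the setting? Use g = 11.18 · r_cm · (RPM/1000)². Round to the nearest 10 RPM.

r = 218 mm / 2 = 109 mm = 10.9 cm
Current RCF = 11.18 × 10.9 × (18.62)² = 11.18 × 10.9 × 346.7044 ≈ 42,250.1 × g
Target RCF = 42,250.1 + 46,100 = 88,350.1 × g
(N/1000)² = 88,350.1 / 121.862 = 725.0012
N = 1000 × √725.0012 ≈ 26,925.8

26930 RPM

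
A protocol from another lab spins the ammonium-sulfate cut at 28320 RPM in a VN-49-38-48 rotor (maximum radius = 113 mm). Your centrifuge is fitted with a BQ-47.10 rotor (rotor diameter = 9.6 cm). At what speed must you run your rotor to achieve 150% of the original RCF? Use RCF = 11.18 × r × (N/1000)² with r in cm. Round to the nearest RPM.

≈ 53218 RPM

Original rotor: r = 113 mm = 11.3 cm
RCF_original = 11.18 × 11.3 × (28.32)² = 11.18 × 11.3 × 802.0224 ≈ 101,322.7 × g
Target RCF = 1.5 × 101,322.7 ≈ 151,984 × g
Your rotor: r = 9.6 / 2 = 4.8 cm
151,984 = 11.18 × 4.8 × (N/1000)²
(N/1000)² = 151,984 / 53.664 = 2832.141
N = 1000 × √2832.141 ≈ 53,217.9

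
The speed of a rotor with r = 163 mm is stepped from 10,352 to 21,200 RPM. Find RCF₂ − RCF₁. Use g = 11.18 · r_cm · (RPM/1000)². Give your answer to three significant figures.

62400 ×g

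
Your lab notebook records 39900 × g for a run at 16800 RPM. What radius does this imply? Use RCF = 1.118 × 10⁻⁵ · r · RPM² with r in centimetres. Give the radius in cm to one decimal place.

r ≈ 12.6 cm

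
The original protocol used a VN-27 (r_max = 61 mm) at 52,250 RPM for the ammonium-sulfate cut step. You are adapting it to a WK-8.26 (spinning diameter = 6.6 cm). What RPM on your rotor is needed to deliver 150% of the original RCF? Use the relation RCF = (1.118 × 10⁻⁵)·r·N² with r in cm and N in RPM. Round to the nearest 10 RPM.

≈ 87000 RPM

Original rotor: r = 61 mm = 6.1 cm
RCF = 1.118 × 10⁻⁵ × r × N²
RCF_original = 1.118 × 10⁻⁵ × 6.1 × (52250)² = 1.118 × 10⁻⁵ × 6.1 × 2,730,062,500 ≈ 186,184.8 × g
Target RCF = 1.5 × 186,184.8 ≈ 279,277.2 × g
Your rotor: r = 6.6 / 2 = 3.3 cm
279,277.2 = 1.118 × 10⁻⁵ × 3.3 × N²
N² = 279,277.2 / (3.6894 × 10⁻⁵) = 7,569,718,653
N ≈ √7,569,718,653 ≈ 87,004.1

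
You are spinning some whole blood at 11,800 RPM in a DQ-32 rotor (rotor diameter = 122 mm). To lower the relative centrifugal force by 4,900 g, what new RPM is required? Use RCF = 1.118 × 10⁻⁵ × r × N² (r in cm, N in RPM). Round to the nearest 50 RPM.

≈ 8200 RPM

r = 122 mm / 2 = 61 mm = 6.1 cm
Current RCF = 1.118 × 10⁻⁵ × 6.1 × (11800)² = 1.118 × 10⁻⁵ × 6.1 × 139,240,000 ≈ 9,495.9 × g
Target RCF = 9,495.9 − 4,900 = 4,595.9 × g
N² = 4,595.9 / (6.8198 × 10⁻⁵) = 67,390,539
N ≈ √67,390,539 ≈ 8,209.2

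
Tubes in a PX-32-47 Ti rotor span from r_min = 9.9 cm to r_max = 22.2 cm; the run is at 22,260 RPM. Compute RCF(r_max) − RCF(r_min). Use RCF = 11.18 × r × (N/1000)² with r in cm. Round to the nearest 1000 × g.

≈ 68000 × g

ΔRCF = 11.18 × (r_max − r_min) × (N/1000)² = 11.18 × 12.3 × 495.5076 ≈ 68,139.2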